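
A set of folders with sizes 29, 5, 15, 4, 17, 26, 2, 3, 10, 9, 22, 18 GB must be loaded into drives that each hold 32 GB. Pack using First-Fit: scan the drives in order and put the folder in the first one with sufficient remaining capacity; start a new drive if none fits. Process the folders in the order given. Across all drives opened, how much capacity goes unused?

32

Put 29 GB in drive 1; 3 GB remain.
Put 5 GB in drive 2; 27 GB remain.
Put 15 GB in drive 2; 12 GB remain.
Put 4 GB in drive 2; 8 GB remain.
Put 17 GB in drive 3; 15 GB remain.
Put 26 GB in drive 4; 6 GB remain.
Put 2 GB in drive 1; 1 GB remain.
Put 3 GB in drive 2; 5 GB remain.
Put 10 GB in drive 3; 5 GB remain.
Put 9 GB in drive 5; 23 GB remain.
Put 22 GB in drive 5; 1 GB remain.
Put 18 GB in drive 6; 14 GB remain.
6 drives × 32 GB = 192 GB; used 160 GB; unused 32 GB.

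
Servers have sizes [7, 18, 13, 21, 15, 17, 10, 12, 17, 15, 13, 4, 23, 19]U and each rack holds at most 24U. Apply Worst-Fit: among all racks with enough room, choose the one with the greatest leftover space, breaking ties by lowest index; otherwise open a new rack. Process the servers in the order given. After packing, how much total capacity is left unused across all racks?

Put 7U in rack 1; 17U remain.
Put 18U in rack 2; 6U remain.
Put 13U in rack 1; 4U remain.
Put 21U in rack 3; 3U remain.
Put 15U in rack 4; 9U remain.
Put 17U in rack 5; 7U remain.
Put 10U in rack 6; 14U remain.
Put 12U in rack 6; 2U remain.
Put 17U in rack 7; 7U remain.
Put 15U in rack 8; 9U remain.
Put 13U in rack 9; 11U remain.
Put 4U in rack 9; 7U remain.
Put 23U in rack 10; 1U remain.
Put 19U in rack 11; 5U remain.
11 racks × 24U = 264U; used 204U; unused 60U.

60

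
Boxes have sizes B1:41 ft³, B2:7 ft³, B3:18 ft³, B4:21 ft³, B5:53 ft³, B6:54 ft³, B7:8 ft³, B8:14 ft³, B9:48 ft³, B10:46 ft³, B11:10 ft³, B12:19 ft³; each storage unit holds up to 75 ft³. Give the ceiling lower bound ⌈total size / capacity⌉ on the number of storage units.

5 storage units

Total size = 41 + 7 + 18 + 21 + 53 + 54 + 8 + 14 + 48 + 46 + 10 + 19 = 339 ft³.
⌈339 / 75⌉ = 5.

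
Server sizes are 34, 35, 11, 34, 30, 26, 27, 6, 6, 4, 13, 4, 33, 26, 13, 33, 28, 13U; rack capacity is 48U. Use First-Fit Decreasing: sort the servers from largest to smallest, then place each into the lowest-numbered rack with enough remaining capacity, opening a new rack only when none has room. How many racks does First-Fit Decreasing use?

Sorted descending: 35, 34, 34, 33, 33, 30, 28, 27, 26, 26, 13, 13, 13, 11, 6, 6, 4, 4.
Put 35U in rack 1; 13U remain.
Put 34U in rack 2; 14U remain.
Put 34U in rack 3; 14U remain.
Put 33U in rack 4; 15U remain.
Put 33U in rack 5; 15U remain.
Put 30U in rack 6; 18U remain.
Put 28U in rack 7; 20U remain.
Put 27U in rack 8; 21U remain.
Put 26U in rack 9; 22U remain.
Put 26U in rack 10; 22U remain.
Put 13U in rack 1; 0U remain.
Put 13U in rack 2; 1U remain.
Put 13U in rack 3; 1U remain.
Put 11U in rack 4; 4U remain.
Put 6U in rack 5; 9U remain.
Put 6U in rack 5; 3U remain.
Put 4U in rack 4; 0U remain.
Put 4U in rack 6; 14U remain.
Final racks: [35,13] [34,13] [34,13] [33,11,4] [33,6,6] [30,4] [28] [27] [26] [26].

10 racks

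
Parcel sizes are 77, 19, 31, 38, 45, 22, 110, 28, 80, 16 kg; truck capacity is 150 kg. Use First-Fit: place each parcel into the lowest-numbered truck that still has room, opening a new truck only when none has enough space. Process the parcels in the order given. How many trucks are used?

4 trucks

77 kg → truck 1 (remaining 73 kg)
19 kg → truck 1 (remaining 54 kg)
31 kg → truck 1 (remaining 23 kg)
38 kg → truck 2 (remaining 112 kg)
45 kg → truck 2 (remaining 67 kg)
22 kg → truck 1 (remaining 1 kg)
110 kg → truck 3 (remaining 40 kg)
28 kg → truck 2 (remaining 39 kg)
80 kg → truck 4 (remaining 70 kg)
16 kg → truck 2 (remaining 23 kg)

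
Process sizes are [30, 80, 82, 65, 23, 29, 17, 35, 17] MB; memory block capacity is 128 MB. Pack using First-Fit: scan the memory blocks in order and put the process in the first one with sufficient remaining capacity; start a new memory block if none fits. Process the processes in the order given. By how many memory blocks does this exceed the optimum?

1

First-Fit: [30,80,17] [82,23,17] [65,29] [35] → 4 memory blocks.
Total size 378 MB; any packing needs at least ⌈378/128⌉ = 3 memory blocks.
An optimal packing achieves that bound: [82,29,17] [80,30,17] [65,35,23] → 3 memory blocks.
Excess: 4 − 3 = 1.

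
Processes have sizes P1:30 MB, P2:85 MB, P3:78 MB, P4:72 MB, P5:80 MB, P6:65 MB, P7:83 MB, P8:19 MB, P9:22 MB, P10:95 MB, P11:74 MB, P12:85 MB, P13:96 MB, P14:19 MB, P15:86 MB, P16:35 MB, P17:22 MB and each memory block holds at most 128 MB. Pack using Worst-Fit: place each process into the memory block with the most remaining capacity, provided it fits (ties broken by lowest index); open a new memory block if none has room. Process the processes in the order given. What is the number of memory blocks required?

11 memory blocks

Put P1 (30 MB) in memory block 1; 98 MB remain.
Put P2 (85 MB) in memory block 1; 13 MB remain.
Put P3 (78 MB) in memory block 2; 50 MB remain.
Put P4 (72 MB) in memory block 3; 56 MB remain.
Put P5 (80 MB) in memory block 4; 48 MB remain.
Put P6 (65 MB) in memory block 5; 63 MB remain.
Put P7 (83 MB) in memory block 6; 45 MB remain.
Put P8 (19 MB) in memory block 5; 44 MB remain.
Put P9 (22 MB) in memory block 3; 34 MB remain.
Put P10 (95 MB) in memory block 7; 33 MB remain.
Put P11 (74 MB) in memory block 8; 54 MB remain.
Put P12 (85 MB) in memory block 9; 43 MB remain.
Put P13 (96 MB) in memory block 10; 32 MB remain.
Put P14 (19 MB) in memory block 8; 35 MB remain.
Put P15 (86 MB) in memory block 11; 42 MB remain.
Put P16 (35 MB) in memory block 2; 15 MB remain.
Put P17 (22 MB) in memory block 4; 26 MB remain.
Final memory blocks: [30,85] [78,35] [72,22] [80,22] [65,19] [83] [95] [74,19] [85] [96] [86].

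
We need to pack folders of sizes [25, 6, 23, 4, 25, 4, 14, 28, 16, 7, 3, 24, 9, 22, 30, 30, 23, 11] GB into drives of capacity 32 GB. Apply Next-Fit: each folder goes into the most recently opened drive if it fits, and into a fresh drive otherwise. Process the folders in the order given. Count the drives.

Put 25 GB in drive 1; 7 GB remain.
Put 6 GB in drive 1; 1 GB remain.
Put 23 GB in drive 2; 9 GB remain.
Put 4 GB in drive 2; 5 GB remain.
Put 25 GB in drive 3; 7 GB remain.
Put 4 GB in drive 3; 3 GB remain.
Put 14 GB in drive 4; 18 GB remain.
Put 28 GB in drive 5; 4 GB remain.
Put 16 GB in drive 6; 16 GB remain.
Put 7 GB in drive 6; 9 GB remain.
Put 3 GB in drive 6; 6 GB remain.
Put 24 GB in drive 7; 8 GB remain.
Put 9 GB in drive 8; 23 GB remain.
Put 22 GB in drive 8; 1 GB remain.
Put 30 GB in drive 9; 2 GB remain.
Put 30 GB in drive 10; 2 GB remain.
Put 23 GB in drive 11; 9 GB remain.
Put 11 GB in drive 12; 21 GB remain.
Final drives: [25,6] [23,4] [25,4] [14] [28] [16,7,3] [24] [9,22] [30] [30] [23] [11].

12 drives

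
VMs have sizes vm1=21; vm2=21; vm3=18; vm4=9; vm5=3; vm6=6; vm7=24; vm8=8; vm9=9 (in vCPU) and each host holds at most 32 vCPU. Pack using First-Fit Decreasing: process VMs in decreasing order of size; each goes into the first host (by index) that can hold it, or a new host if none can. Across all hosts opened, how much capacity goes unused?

Sorted descending: 24, 21, 21, 18, 9, 9, 8, 6, 3.
Put 24 vCPU in host 1; 8 vCPU remain.
Put 21 vCPU in host 2; 11 vCPU remain.
Put 21 vCPU in host 3; 11 vCPU remain.
Put 18 vCPU in host 4; 14 vCPU remain.
Put 9 vCPU in host 2; 2 vCPU remain.
Put 9 vCPU in host 3; 2 vCPU remain.
Put 8 vCPU in host 1; 0 vCPU remain.
Put 6 vCPU in host 4; 8 vCPU remain.
Put 3 vCPU in host 4; 5 vCPU remain.
4 hosts × 32 vCPU = 128 vCPU; used 119 vCPU; unused 9 vCPU.

9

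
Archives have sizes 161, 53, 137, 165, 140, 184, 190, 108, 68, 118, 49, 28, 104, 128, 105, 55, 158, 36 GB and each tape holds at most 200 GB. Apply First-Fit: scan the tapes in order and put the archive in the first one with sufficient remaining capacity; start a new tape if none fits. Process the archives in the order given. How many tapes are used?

tape 1: place 161 GB, 39 GB left
tape 2: place 53 GB, 147 GB left
tape 2: place 137 GB, 10 GB left
tape 3: place 165 GB, 35 GB left
tape 4: place 140 GB, 60 GB left
tape 5: place 184 GB, 16 GB left
tape 6: place 190 GB, 10 GB left
tape 7: place 108 GB, 92 GB left
tape 7: place 68 GB, 24 GB left
tape 8: place 118 GB, 82 GB left
tape 4: place 49 GB, 11 GB left
tape 1: place 28 GB, 11 GB left
tape 9: place 104 GB, 96 GB left
tape 10: place 128 GB, 72 GB left
tape 11: place 105 GB, 95 GB left
tape 8: place 55 GB, 27 GB left
tape 12: place 158 GB, 42 GB left
tape 9: place 36 GB, 60 GB left

12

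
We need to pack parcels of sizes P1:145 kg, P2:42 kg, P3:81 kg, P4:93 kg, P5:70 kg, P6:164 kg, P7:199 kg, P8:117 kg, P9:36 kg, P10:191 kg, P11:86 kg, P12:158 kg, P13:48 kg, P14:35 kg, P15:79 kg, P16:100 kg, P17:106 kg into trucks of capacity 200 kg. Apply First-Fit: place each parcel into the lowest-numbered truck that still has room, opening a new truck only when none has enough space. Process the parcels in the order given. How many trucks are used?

Put P1 (145 kg) in truck 1; 55 kg remain.
Put P2 (42 kg) in truck 1; 13 kg remain.
Put P3 (81 kg) in truck 2; 119 kg remain.
Put P4 (93 kg) in truck 2; 26 kg remain.
Put P5 (70 kg) in truck 3; 130 kg remain.
Put P6 (164 kg) in truck 4; 36 kg remain.
Put P7 (199 kg) in truck 5; 1 kg remain.
Put P8 (117 kg) in truck 3; 13 kg remain.
Put P9 (36 kg) in truck 4; 0 kg remain.
Put P10 (191 kg) in truck 6; 9 kg remain.
Put P11 (86 kg) in truck 7; 114 kg remain.
Put P12 (158 kg) in truck 8; 42 kg remain.
Put P13 (48 kg) in truck 7; 66 kg remain.
Put P14 (35 kg) in truck 7; 31 kg remain.
Put P15 (79 kg) in truck 9; 121 kg remain.
Put P16 (100 kg) in truck 9; 21 kg remain.
Put P17 (106 kg) in truck 10; 94 kg remain.
Final trucks: [145,42] [81,93] [70,117] [164,36] [199] [191] [86,48,35] [158] [79,100] [106].

10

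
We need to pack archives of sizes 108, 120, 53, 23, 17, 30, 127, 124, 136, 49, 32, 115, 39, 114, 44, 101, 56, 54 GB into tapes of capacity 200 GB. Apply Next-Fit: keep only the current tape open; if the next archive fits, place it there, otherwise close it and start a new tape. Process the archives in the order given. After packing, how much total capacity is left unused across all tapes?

108 GB → tape 1 (remaining 92 GB)
120 GB → tape 2 (remaining 80 GB)
53 GB → tape 2 (remaining 27 GB)
23 GB → tape 2 (remaining 4 GB)
17 GB → tape 3 (remaining 183 GB)
30 GB → tape 3 (remaining 153 GB)
127 GB → tape 3 (remaining 26 GB)
124 GB → tape 4 (remaining 76 GB)
136 GB → tape 5 (remaining 64 GB)
49 GB → tape 5 (remaining 15 GB)
32 GB → tape 6 (remaining 168 GB)
115 GB → tape 6 (remaining 53 GB)
39 GB → tape 6 (remaining 14 GB)
114 GB → tape 7 (remaining 86 GB)
44 GB → tape 7 (remaining 42 GB)
101 GB → tape 8 (remaining 99 GB)
56 GB → tape 8 (remaining 43 GB)
54 GB → tape 9 (remaining 146 GB)
9 tapes × 200 GB = 1800 GB; used 1342 GB; unused 458 GB.

458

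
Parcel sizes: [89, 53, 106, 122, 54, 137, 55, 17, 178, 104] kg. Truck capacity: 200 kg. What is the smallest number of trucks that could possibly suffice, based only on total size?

Total size = 89 + 53 + 106 + 122 + 54 + 137 + 55 + 17 + 178 + 104 = 915 kg.
⌈915 / 200⌉ = 5.

5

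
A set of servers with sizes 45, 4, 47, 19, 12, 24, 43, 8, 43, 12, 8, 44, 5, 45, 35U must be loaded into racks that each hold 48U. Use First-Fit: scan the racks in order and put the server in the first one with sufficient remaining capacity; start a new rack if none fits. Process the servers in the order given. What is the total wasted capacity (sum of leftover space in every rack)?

38

45U → rack 1 (remaining 3U)
4U → rack 2 (remaining 44U)
47U → rack 3 (remaining 1U)
19U → rack 2 (remaining 25U)
12U → rack 2 (remaining 13U)
24U → rack 4 (remaining 24U)
43U → rack 5 (remaining 5U)
8U → rack 2 (remaining 5U)
43U → rack 6 (remaining 5U)
12U → rack 4 (remaining 12U)
8U → rack 4 (remaining 4U)
44U → rack 7 (remaining 4U)
5U → rack 2 (remaining 0U)
45U → rack 8 (remaining 3U)
35U → rack 9 (remaining 13U)
9 racks × 48U = 432U; used 394U; unused 38U.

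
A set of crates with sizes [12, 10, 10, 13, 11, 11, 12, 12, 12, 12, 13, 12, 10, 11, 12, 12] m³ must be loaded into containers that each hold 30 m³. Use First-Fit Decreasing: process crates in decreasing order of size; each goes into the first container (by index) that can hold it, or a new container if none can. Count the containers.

Sorted descending: 13, 13, 12, 12, 12, 12, 12, 12, 12, 12, 11, 11, 11, 10, 10, 10.
Put 13 m³ in container 1; 17 m³ remain.
Put 13 m³ in container 1; 4 m³ remain.
Put 12 m³ in container 2; 18 m³ remain.
Put 12 m³ in container 2; 6 m³ remain.
Put 12 m³ in container 3; 18 m³ remain.
Put 12 m³ in container 3; 6 m³ remain.
Put 12 m³ in container 4; 18 m³ remain.
Put 12 m³ in container 4; 6 m³ remain.
Put 12 m³ in container 5; 18 m³ remain.
Put 12 m³ in container 5; 6 m³ remain.
Put 11 m³ in container 6; 19 m³ remain.
Put 11 m³ in container 6; 8 m³ remain.
Put 11 m³ in container 7; 19 m³ remain.
Put 10 m³ in container 7; 9 m³ remain.
Put 10 m³ in container 8; 20 m³ remain.
Put 10 m³ in container 8; 10 m³ remain.

8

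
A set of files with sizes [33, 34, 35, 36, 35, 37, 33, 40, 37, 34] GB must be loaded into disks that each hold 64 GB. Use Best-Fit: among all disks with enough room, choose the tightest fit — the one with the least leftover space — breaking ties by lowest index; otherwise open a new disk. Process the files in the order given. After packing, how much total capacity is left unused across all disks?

286

Put 33 GB in disk 1; 31 GB remain.
Put 34 GB in disk 2; 30 GB remain.
Put 35 GB in disk 3; 29 GB remain.
Put 36 GB in disk 4; 28 GB remain.
Put 35 GB in disk 5; 29 GB remain.
Put 37 GB in disk 6; 27 GB remain.
Put 33 GB in disk 7; 31 GB remain.
Put 40 GB in disk 8; 24 GB remain.
Put 37 GB in disk 9; 27 GB remain.
Put 34 GB in disk 10; 30 GB remain.
10 disks × 64 GB = 640 GB; used 354 GB; unused 286 GB.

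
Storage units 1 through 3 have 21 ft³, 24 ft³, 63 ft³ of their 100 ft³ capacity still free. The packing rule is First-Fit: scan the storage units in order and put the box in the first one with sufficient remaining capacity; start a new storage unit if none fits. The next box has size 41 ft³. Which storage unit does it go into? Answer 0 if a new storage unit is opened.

Storage units with room: storage unit 3 (63 ft³).
The first with room is storage unit 3.

3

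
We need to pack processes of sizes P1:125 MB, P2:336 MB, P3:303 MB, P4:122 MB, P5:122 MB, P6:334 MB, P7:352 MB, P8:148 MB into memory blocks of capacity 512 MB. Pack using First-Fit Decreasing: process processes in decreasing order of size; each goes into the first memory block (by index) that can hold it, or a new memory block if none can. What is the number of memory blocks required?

4

Sorted descending: 352, 336, 334, 303, 148, 125, 122, 122.
352 MB → memory block 1 (remaining 160 MB)
336 MB → memory block 2 (remaining 176 MB)
334 MB → memory block 3 (remaining 178 MB)
303 MB → memory block 4 (remaining 209 MB)
148 MB → memory block 1 (remaining 12 MB)
125 MB → memory block 2 (remaining 51 MB)
122 MB → memory block 3 (remaining 56 MB)
122 MB → memory block 4 (remaining 87 MB)
Final memory blocks: [352,148] [336,125] [334,122] [303,122].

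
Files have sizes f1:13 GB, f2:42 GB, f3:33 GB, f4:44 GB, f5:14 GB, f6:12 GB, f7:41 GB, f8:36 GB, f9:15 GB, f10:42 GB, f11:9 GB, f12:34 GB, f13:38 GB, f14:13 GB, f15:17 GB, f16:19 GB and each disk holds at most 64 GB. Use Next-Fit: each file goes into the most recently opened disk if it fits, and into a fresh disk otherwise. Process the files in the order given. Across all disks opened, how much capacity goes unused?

154

f1 (13 GB) → disk 1 (remaining 51 GB)
f2 (42 GB) → disk 1 (remaining 9 GB)
f3 (33 GB) → disk 2 (remaining 31 GB)
f4 (44 GB) → disk 3 (remaining 20 GB)
f5 (14 GB) → disk 3 (remaining 6 GB)
f6 (12 GB) → disk 4 (remaining 52 GB)
f7 (41 GB) → disk 4 (remaining 11 GB)
f8 (36 GB) → disk 5 (remaining 28 GB)
f9 (15 GB) → disk 5 (remaining 13 GB)
f10 (42 GB) → disk 6 (remaining 22 GB)
f11 (9 GB) → disk 6 (remaining 13 GB)
f12 (34 GB) → disk 7 (remaining 30 GB)
f13 (38 GB) → disk 8 (remaining 26 GB)
f14 (13 GB) → disk 8 (remaining 13 GB)
f15 (17 GB) → disk 9 (remaining 47 GB)
f16 (19 GB) → disk 9 (remaining 28 GB)
9 disks × 64 GB = 576 GB; used 422 GB; unused 154 GB.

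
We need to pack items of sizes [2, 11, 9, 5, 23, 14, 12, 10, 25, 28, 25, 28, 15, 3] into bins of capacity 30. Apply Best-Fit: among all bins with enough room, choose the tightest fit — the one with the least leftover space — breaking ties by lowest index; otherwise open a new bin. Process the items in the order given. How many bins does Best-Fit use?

2 → bin 1 (remaining 28)
11 → bin 1 (remaining 17)
9 → bin 1 (remaining 8)
5 → bin 1 (remaining 3)
23 → bin 2 (remaining 7)
14 → bin 3 (remaining 16)
12 → bin 3 (remaining 4)
10 → bin 4 (remaining 20)
25 → bin 5 (remaining 5)
28 → bin 6 (remaining 2)
25 → bin 7 (remaining 5)
28 → bin 8 (remaining 2)
15 → bin 4 (remaining 5)
3 → bin 1 (remaining 0)

8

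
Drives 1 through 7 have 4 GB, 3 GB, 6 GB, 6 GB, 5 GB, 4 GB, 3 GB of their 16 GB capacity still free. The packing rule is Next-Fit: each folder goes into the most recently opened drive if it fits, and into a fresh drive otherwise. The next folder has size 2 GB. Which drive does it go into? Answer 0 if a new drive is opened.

7

Next-Fit only looks at drive 7, which has 3 GB free.
2 GB fits there.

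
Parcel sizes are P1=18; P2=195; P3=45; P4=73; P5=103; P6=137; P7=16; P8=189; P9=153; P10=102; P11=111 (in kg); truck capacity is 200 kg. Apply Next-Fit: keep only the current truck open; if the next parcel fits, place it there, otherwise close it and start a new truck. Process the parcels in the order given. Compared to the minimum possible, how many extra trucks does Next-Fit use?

2

Next-Fit: [18] [195] [45,73] [103] [137,16] [189] [153] [102] [111] → 9 trucks.
7 parcels exceed 100 kg (half the capacity), and no two of those can share a truck, so at least 7 trucks are needed.
An optimal packing achieves that bound: [195] [189] [153,45] [137,18,16] [111,73] [103] [102] → 7 trucks.
Excess: 9 − 7 = 2.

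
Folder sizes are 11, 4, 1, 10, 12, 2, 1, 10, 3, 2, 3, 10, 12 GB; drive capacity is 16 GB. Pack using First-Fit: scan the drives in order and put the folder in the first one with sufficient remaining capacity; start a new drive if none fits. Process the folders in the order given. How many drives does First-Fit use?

11 GB → drive 1 (remaining 5 GB)
4 GB → drive 1 (remaining 1 GB)
1 GB → drive 1 (remaining 0 GB)
10 GB → drive 2 (remaining 6 GB)
12 GB → drive 3 (remaining 4 GB)
2 GB → drive 2 (remaining 4 GB)
1 GB → drive 2 (remaining 3 GB)
10 GB → drive 4 (remaining 6 GB)
3 GB → drive 2 (remaining 0 GB)
2 GB → drive 3 (remaining 2 GB)
3 GB → drive 4 (remaining 3 GB)
10 GB → drive 5 (remaining 6 GB)
12 GB → drive 6 (remaining 4 GB)
Final drives: [11,4,1] [10,2,1,3] [12,2] [10,3] [10] [12].

6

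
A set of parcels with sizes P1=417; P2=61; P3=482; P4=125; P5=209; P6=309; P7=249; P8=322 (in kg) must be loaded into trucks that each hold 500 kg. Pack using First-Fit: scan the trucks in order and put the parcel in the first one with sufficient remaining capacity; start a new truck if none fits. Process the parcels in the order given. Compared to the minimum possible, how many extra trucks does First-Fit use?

First-Fit: [417,61] [482] [125,209] [309] [249] [322] → 6 trucks.
Total size 2174 kg; any packing needs at least ⌈2174/500⌉ = 5 trucks.
An optimal packing achieves that bound: [482] [417,61] [322,125] [309] [249,209] → 5 trucks.
Excess: 6 − 5 = 1.

1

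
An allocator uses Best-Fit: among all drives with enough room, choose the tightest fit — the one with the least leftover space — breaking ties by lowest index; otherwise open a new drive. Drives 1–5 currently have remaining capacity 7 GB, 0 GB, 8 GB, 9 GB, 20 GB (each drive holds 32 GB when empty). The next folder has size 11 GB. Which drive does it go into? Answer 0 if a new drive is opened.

Drives with room: drive 5 (20 GB).
Tightest fit is drive 5 with 20 GB free.

5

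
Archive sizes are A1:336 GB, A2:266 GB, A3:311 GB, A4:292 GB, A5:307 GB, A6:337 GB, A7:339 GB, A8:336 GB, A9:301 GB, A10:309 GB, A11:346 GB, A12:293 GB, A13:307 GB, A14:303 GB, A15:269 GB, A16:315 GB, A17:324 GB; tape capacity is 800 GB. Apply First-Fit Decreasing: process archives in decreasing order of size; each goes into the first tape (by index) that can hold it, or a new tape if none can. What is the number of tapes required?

9

Sorted descending: 346, 339, 337, 336, 336, 324, 315, 311, 309, 307, 307, 303, 301, 293, 292, 269, 266.
346 GB → tape 1 (remaining 454 GB)
339 GB → tape 1 (remaining 115 GB)
337 GB → tape 2 (remaining 463 GB)
336 GB → tape 2 (remaining 127 GB)
336 GB → tape 3 (remaining 464 GB)
324 GB → tape 3 (remaining 140 GB)
315 GB → tape 4 (remaining 485 GB)
311 GB → tape 4 (remaining 174 GB)
309 GB → tape 5 (remaining 491 GB)
307 GB → tape 5 (remaining 184 GB)
307 GB → tape 6 (remaining 493 GB)
303 GB → tape 6 (remaining 190 GB)
301 GB → tape 7 (remaining 499 GB)
293 GB → tape 7 (remaining 206 GB)
292 GB → tape 8 (remaining 508 GB)
269 GB → tape 8 (remaining 239 GB)
266 GB → tape 9 (remaining 534 GB)
Final tapes: [346,339] [337,336] [336,324] [315,311] [309,307] [307,303] [301,293] [292,269] [266].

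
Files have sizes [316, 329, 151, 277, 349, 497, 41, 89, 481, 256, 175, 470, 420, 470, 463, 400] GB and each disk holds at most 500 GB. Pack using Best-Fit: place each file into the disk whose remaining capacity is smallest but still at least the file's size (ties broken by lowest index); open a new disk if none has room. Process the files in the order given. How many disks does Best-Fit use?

12 disks

316 GB → disk 1 (remaining 184 GB)
329 GB → disk 2 (remaining 171 GB)
151 GB → disk 2 (remaining 20 GB)
277 GB → disk 3 (remaining 223 GB)
349 GB → disk 4 (remaining 151 GB)
497 GB → disk 5 (remaining 3 GB)
41 GB → disk 4 (remaining 110 GB)
89 GB → disk 4 (remaining 21 GB)
481 GB → disk 6 (remaining 19 GB)
256 GB → disk 7 (remaining 244 GB)
175 GB → disk 1 (remaining 9 GB)
470 GB → disk 8 (remaining 30 GB)
420 GB → disk 9 (remaining 80 GB)
470 GB → disk 10 (remaining 30 GB)
463 GB → disk 11 (remaining 37 GB)
400 GB → disk 12 (remaining 100 GB)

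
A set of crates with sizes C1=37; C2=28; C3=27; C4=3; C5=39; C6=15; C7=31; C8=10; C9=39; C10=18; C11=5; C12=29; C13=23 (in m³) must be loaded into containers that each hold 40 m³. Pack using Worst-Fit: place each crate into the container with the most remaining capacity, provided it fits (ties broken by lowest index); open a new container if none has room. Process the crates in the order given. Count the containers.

container 1: place C1 (37 m³), 3 m³ left
container 2: place C2 (28 m³), 12 m³ left
container 3: place C3 (27 m³), 13 m³ left
container 3: place C4 (3 m³), 10 m³ left
container 4: place C5 (39 m³), 1 m³ left
container 5: place C6 (15 m³), 25 m³ left
container 6: place C7 (31 m³), 9 m³ left
container 5: place C8 (10 m³), 15 m³ left
container 7: place C9 (39 m³), 1 m³ left
container 8: place C10 (18 m³), 22 m³ left
container 8: place C11 (5 m³), 17 m³ left
container 9: place C12 (29 m³), 11 m³ left
container 10: place C13 (23 m³), 17 m³ left
Final containers: [37] [28] [27,3] [39] [15,10] [31] [39] [18,5] [29] [23].

10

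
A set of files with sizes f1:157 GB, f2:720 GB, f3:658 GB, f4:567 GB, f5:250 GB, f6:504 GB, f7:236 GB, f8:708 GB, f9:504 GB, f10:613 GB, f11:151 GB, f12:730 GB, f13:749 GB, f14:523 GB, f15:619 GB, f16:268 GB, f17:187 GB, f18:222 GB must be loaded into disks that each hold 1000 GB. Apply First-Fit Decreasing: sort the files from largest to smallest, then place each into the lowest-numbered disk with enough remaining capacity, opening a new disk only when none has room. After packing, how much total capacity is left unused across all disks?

Sorted descending: 749, 730, 720, 708, 658, 619, 613, 567, 523, 504, 504, 268, 250, 236, 222, 187, 157, 151.
749 GB → disk 1 (remaining 251 GB)
730 GB → disk 2 (remaining 270 GB)
720 GB → disk 3 (remaining 280 GB)
708 GB → disk 4 (remaining 292 GB)
658 GB → disk 5 (remaining 342 GB)
619 GB → disk 6 (remaining 381 GB)
613 GB → disk 7 (remaining 387 GB)
567 GB → disk 8 (remaining 433 GB)
523 GB → disk 9 (remaining 477 GB)
504 GB → disk 10 (remaining 496 GB)
504 GB → disk 11 (remaining 496 GB)
268 GB → disk 2 (remaining 2 GB)
250 GB → disk 1 (remaining 1 GB)
236 GB → disk 3 (remaining 44 GB)
222 GB → disk 4 (remaining 70 GB)
187 GB → disk 5 (remaining 155 GB)
157 GB → disk 6 (remaining 224 GB)
151 GB → disk 5 (remaining 4 GB)
11 disks × 1000 GB = 11000 GB; used 8366 GB; unused 2634 GB.

2634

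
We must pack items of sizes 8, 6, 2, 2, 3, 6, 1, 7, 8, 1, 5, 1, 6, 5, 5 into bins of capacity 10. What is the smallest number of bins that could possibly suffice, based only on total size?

Total size = 8 + 6 + 2 + 2 + 3 + 6 + 1 + 7 + 8 + 1 + 5 + 1 + 6 + 5 + 5 = 66.
⌈66 / 10⌉ = 7.

7 bins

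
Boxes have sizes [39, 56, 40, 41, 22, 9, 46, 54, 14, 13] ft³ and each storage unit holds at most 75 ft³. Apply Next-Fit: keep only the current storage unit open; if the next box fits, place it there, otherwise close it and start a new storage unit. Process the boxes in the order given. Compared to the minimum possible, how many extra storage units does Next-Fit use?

Next-Fit: [39] [56] [40] [41,22,9] [46] [54,14] [13] → 7 storage units.
6 boxes exceed 37.5 ft³ (half the capacity), and no two of those can share a storage unit, so at least 6 storage units are needed.
An optimal packing achieves that bound: [56,14] [54,13] [46,22] [41,9] [40] [39] → 6 storage units.
Excess: 7 − 6 = 1.

1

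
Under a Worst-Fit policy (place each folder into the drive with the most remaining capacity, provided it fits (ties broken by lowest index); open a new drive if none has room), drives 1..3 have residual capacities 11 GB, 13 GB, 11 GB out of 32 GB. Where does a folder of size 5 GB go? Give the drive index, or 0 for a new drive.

2

Drives with room: drive 1 (11 GB), drive 2 (13 GB), drive 3 (11 GB).
Most room is drive 2 with 13 GB free.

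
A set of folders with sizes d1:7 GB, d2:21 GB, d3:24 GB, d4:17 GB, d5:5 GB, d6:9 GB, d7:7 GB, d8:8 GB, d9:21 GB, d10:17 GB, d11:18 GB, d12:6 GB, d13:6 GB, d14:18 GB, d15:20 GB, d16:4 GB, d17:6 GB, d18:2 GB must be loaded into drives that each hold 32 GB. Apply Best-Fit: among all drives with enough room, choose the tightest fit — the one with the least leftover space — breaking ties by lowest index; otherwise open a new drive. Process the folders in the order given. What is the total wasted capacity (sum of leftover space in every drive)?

40

d1 (7 GB) → drive 1 (remaining 25 GB)
d2 (21 GB) → drive 1 (remaining 4 GB)
d3 (24 GB) → drive 2 (remaining 8 GB)
d4 (17 GB) → drive 3 (remaining 15 GB)
d5 (5 GB) → drive 2 (remaining 3 GB)
d6 (9 GB) → drive 3 (remaining 6 GB)
d7 (7 GB) → drive 4 (remaining 25 GB)
d8 (8 GB) → drive 4 (remaining 17 GB)
d9 (21 GB) → drive 5 (remaining 11 GB)
d10 (17 GB) → drive 4 (remaining 0 GB)
d11 (18 GB) → drive 6 (remaining 14 GB)
d12 (6 GB) → drive 3 (remaining 0 GB)
d13 (6 GB) → drive 5 (remaining 5 GB)
d14 (18 GB) → drive 7 (remaining 14 GB)
d15 (20 GB) → drive 8 (remaining 12 GB)
d16 (4 GB) → drive 1 (remaining 0 GB)
d17 (6 GB) → drive 8 (remaining 6 GB)
d18 (2 GB) → drive 2 (remaining 1 GB)
8 drives × 32 GB = 256 GB; used 216 GB; unused 40 GB.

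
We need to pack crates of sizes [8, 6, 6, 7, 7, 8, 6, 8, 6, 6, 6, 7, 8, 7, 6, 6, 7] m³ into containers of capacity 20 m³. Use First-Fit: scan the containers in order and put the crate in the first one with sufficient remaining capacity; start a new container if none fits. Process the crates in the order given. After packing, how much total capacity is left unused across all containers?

container 1: place 8 m³, 12 m³ left
container 1: place 6 m³, 6 m³ left
container 1: place 6 m³, 0 m³ left
container 2: place 7 m³, 13 m³ left
container 2: place 7 m³, 6 m³ left
container 3: place 8 m³, 12 m³ left
container 2: place 6 m³, 0 m³ left
container 3: place 8 m³, 4 m³ left
container 4: place 6 m³, 14 m³ left
container 4: place 6 m³, 8 m³ left
container 4: place 6 m³, 2 m³ left
container 5: place 7 m³, 13 m³ left
container 5: place 8 m³, 5 m³ left
container 6: place 7 m³, 13 m³ left
container 6: place 6 m³, 7 m³ left
container 6: place 6 m³, 1 m³ left
container 7: place 7 m³, 13 m³ left
7 containers × 20 m³ = 140 m³; used 115 m³; unused 25 m³.

25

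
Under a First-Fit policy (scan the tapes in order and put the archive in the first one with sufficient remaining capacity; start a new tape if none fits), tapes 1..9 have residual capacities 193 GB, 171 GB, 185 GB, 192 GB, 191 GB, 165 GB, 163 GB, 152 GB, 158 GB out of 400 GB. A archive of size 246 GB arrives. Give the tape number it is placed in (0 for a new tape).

0

No tape has ≥ 246 GB free, so a new tape is opened.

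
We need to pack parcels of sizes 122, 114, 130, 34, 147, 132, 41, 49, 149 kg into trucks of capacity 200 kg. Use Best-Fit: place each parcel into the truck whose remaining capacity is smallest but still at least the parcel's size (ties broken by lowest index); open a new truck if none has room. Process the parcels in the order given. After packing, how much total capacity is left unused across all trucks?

truck 1: place 122 kg, 78 kg left
truck 2: place 114 kg, 86 kg left
truck 3: place 130 kg, 70 kg left
truck 3: place 34 kg, 36 kg left
truck 4: place 147 kg, 53 kg left
truck 5: place 132 kg, 68 kg left
truck 4: place 41 kg, 12 kg left
truck 5: place 49 kg, 19 kg left
truck 6: place 149 kg, 51 kg left
6 trucks × 200 kg = 1200 kg; used 918 kg; unused 282 kg.

282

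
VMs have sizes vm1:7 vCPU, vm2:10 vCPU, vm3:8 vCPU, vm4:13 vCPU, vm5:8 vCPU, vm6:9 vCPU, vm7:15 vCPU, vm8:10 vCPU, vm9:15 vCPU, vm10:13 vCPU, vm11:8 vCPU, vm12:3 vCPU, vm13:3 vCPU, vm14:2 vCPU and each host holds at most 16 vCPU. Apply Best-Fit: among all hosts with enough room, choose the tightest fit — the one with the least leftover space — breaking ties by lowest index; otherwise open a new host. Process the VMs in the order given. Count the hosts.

9

Put vm1 (7 vCPU) in host 1; 9 vCPU remain.
Put vm2 (10 vCPU) in host 2; 6 vCPU remain.
Put vm3 (8 vCPU) in host 1; 1 vCPU remain.
Put vm4 (13 vCPU) in host 3; 3 vCPU remain.
Put vm5 (8 vCPU) in host 4; 8 vCPU remain.
Put vm6 (9 vCPU) in host 5; 7 vCPU remain.
Put vm7 (15 vCPU) in host 6; 1 vCPU remain.
Put vm8 (10 vCPU) in host 7; 6 vCPU remain.
Put vm9 (15 vCPU) in host 8; 1 vCPU remain.
Put vm10 (13 vCPU) in host 9; 3 vCPU remain.
Put vm11 (8 vCPU) in host 4; 0 vCPU remain.
Put vm12 (3 vCPU) in host 3; 0 vCPU remain.
Put vm13 (3 vCPU) in host 9; 0 vCPU remain.
Put vm14 (2 vCPU) in host 2; 4 vCPU remain.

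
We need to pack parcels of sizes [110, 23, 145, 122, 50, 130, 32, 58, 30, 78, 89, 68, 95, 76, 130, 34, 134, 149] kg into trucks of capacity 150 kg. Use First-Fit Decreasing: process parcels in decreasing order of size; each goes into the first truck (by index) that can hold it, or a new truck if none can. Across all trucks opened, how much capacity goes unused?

97

Sorted descending: 149, 145, 134, 130, 130, 122, 110, 95, 89, 78, 76, 68, 58, 50, 34, 32, 30, 23.
149 kg → truck 1 (remaining 1 kg)
145 kg → truck 2 (remaining 5 kg)
134 kg → truck 3 (remaining 16 kg)
130 kg → truck 4 (remaining 20 kg)
130 kg → truck 5 (remaining 20 kg)
122 kg → truck 6 (remaining 28 kg)
110 kg → truck 7 (remaining 40 kg)
95 kg → truck 8 (remaining 55 kg)
89 kg → truck 9 (remaining 61 kg)
78 kg → truck 10 (remaining 72 kg)
76 kg → truck 11 (remaining 74 kg)
68 kg → truck 10 (remaining 4 kg)
58 kg → truck 9 (remaining 3 kg)
50 kg → truck 8 (remaining 5 kg)
34 kg → truck 7 (remaining 6 kg)
32 kg → truck 11 (remaining 42 kg)
30 kg → truck 11 (remaining 12 kg)
23 kg → truck 6 (remaining 5 kg)
11 trucks × 150 kg = 1650 kg; used 1553 kg; unused 97 kg.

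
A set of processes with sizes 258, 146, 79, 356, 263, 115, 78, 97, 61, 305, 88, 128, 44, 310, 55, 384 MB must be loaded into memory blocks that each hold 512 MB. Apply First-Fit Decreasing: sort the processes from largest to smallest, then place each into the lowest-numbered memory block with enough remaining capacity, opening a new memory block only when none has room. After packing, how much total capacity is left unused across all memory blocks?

Sorted descending: 384, 356, 310, 305, 263, 258, 146, 128, 115, 97, 88, 79, 78, 61, 55, 44.
384 MB → memory block 1 (remaining 128 MB)
356 MB → memory block 2 (remaining 156 MB)
310 MB → memory block 3 (remaining 202 MB)
305 MB → memory block 4 (remaining 207 MB)
263 MB → memory block 5 (remaining 249 MB)
258 MB → memory block 6 (remaining 254 MB)
146 MB → memory block 2 (remaining 10 MB)
128 MB → memory block 1 (remaining 0 MB)
115 MB → memory block 3 (remaining 87 MB)
97 MB → memory block 4 (remaining 110 MB)
88 MB → memory block 4 (remaining 22 MB)
79 MB → memory block 3 (remaining 8 MB)
78 MB → memory block 5 (remaining 171 MB)
61 MB → memory block 5 (remaining 110 MB)
55 MB → memory block 5 (remaining 55 MB)
44 MB → memory block 5 (remaining 11 MB)
6 memory blocks × 512 MB = 3072 MB; used 2767 MB; unused 305 MB.

305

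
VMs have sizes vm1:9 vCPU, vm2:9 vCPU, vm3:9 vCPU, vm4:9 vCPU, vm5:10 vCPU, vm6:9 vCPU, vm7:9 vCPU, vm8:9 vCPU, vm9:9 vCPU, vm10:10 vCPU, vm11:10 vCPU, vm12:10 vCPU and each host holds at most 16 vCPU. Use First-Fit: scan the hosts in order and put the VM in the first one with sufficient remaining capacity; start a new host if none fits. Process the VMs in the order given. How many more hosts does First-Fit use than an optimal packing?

First-Fit: [9] [9] [9] [9] [10] [9] [9] [9] [9] [10] [10] [10] → 12 hosts.
12 VMs exceed 8 vCPU (half the capacity), and no two of those can share a host, so at least 12 hosts are needed.
So 12 is already optimal.

0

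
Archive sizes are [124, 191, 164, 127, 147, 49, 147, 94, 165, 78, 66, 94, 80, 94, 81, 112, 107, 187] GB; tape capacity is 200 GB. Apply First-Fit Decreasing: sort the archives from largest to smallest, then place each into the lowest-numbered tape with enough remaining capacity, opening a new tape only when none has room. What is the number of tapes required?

Sorted descending: 191, 187, 165, 164, 147, 147, 127, 124, 112, 107, 94, 94, 94, 81, 80, 78, 66, 49.
tape 1: place 191 GB, 9 GB left
tape 2: place 187 GB, 13 GB left
tape 3: place 165 GB, 35 GB left
tape 4: place 164 GB, 36 GB left
tape 5: place 147 GB, 53 GB left
tape 6: place 147 GB, 53 GB left
tape 7: place 127 GB, 73 GB left
tape 8: place 124 GB, 76 GB left
tape 9: place 112 GB, 88 GB left
tape 10: place 107 GB, 93 GB left
tape 11: place 94 GB, 106 GB left
tape 11: place 94 GB, 12 GB left
tape 12: place 94 GB, 106 GB left
tape 9: place 81 GB, 7 GB left
tape 10: place 80 GB, 13 GB left
tape 12: place 78 GB, 28 GB left
tape 7: place 66 GB, 7 GB left
tape 5: place 49 GB, 4 GB left
Final tapes: [191] [187] [165] [164] [147,49] [147] [127,66] [124] [112,81] [107,80] [94,94] [94,78].

12 tapes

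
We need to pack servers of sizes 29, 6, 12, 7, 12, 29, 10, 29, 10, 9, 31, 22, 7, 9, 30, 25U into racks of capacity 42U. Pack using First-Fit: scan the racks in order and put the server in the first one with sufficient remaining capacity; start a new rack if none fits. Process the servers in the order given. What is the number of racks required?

8

rack 1: place 29U, 13U left
rack 1: place 6U, 7U left
rack 2: place 12U, 30U left
rack 1: place 7U, 0U left
rack 2: place 12U, 18U left
rack 3: place 29U, 13U left
rack 2: place 10U, 8U left
rack 4: place 29U, 13U left
rack 3: place 10U, 3U left
rack 4: place 9U, 4U left
rack 5: place 31U, 11U left
rack 6: place 22U, 20U left
rack 2: place 7U, 1U left
rack 5: place 9U, 2U left
rack 7: place 30U, 12U left
rack 8: place 25U, 17U left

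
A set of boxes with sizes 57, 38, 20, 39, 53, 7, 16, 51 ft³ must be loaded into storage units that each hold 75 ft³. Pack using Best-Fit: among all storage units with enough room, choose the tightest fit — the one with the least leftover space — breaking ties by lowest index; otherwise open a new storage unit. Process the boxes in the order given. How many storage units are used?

57 ft³ → storage unit 1 (remaining 18 ft³)
38 ft³ → storage unit 2 (remaining 37 ft³)
20 ft³ → storage unit 2 (remaining 17 ft³)
39 ft³ → storage unit 3 (remaining 36 ft³)
53 ft³ → storage unit 4 (remaining 22 ft³)
7 ft³ → storage unit 2 (remaining 10 ft³)
16 ft³ → storage unit 1 (remaining 2 ft³)
51 ft³ → storage unit 5 (remaining 24 ft³)

5 storage units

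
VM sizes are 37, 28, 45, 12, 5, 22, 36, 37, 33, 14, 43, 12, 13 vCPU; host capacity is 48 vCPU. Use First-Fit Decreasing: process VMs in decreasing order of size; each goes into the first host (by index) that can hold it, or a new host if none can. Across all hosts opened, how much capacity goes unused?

Sorted descending: 45, 43, 37, 37, 36, 33, 28, 22, 14, 13, 12, 12, 5.
host 1: place 45 vCPU, 3 vCPU left
host 2: place 43 vCPU, 5 vCPU left
host 3: place 37 vCPU, 11 vCPU left
host 4: place 37 vCPU, 11 vCPU left
host 5: place 36 vCPU, 12 vCPU left
host 6: place 33 vCPU, 15 vCPU left
host 7: place 28 vCPU, 20 vCPU left
host 8: place 22 vCPU, 26 vCPU left
host 6: place 14 vCPU, 1 vCPU left
host 7: place 13 vCPU, 7 vCPU left
host 5: place 12 vCPU, 0 vCPU left
host 8: place 12 vCPU, 14 vCPU left
host 2: place 5 vCPU, 0 vCPU left
8 hosts × 48 vCPU = 384 vCPU; used 337 vCPU; unused 47 vCPU.

47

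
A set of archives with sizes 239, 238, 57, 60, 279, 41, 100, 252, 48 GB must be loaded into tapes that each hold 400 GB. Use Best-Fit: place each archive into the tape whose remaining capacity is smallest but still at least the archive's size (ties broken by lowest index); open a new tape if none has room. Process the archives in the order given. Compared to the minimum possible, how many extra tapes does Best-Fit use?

0

Best-Fit: [239,57,60,41] [238] [279,100] [252,48] → 4 tapes.
Total size 1314 GB; any packing needs at least ⌈1314/400⌉ = 4 tapes.
So 4 is already optimal.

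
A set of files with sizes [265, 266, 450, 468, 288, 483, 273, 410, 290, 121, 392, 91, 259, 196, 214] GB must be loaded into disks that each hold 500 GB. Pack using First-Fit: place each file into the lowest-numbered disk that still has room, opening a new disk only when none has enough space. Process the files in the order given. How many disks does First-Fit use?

11

265 GB → disk 1 (remaining 235 GB)
266 GB → disk 2 (remaining 234 GB)
450 GB → disk 3 (remaining 50 GB)
468 GB → disk 4 (remaining 32 GB)
288 GB → disk 5 (remaining 212 GB)
483 GB → disk 6 (remaining 17 GB)
273 GB → disk 7 (remaining 227 GB)
410 GB → disk 8 (remaining 90 GB)
290 GB → disk 9 (remaining 210 GB)
121 GB → disk 1 (remaining 114 GB)
392 GB → disk 10 (remaining 108 GB)
91 GB → disk 1 (remaining 23 GB)
259 GB → disk 11 (remaining 241 GB)
196 GB → disk 2 (remaining 38 GB)
214 GB → disk 7 (remaining 13 GB)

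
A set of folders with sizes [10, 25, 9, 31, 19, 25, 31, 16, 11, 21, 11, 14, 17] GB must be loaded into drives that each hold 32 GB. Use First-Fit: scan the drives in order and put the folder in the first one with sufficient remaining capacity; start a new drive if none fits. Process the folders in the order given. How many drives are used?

9

Put 10 GB in drive 1; 22 GB remain.
Put 25 GB in drive 2; 7 GB remain.
Put 9 GB in drive 1; 13 GB remain.
Put 31 GB in drive 3; 1 GB remain.
Put 19 GB in drive 4; 13 GB remain.
Put 25 GB in drive 5; 7 GB remain.
Put 31 GB in drive 6; 1 GB remain.
Put 16 GB in drive 7; 16 GB remain.
Put 11 GB in drive 1; 2 GB remain.
Put 21 GB in drive 8; 11 GB remain.
Put 11 GB in drive 4; 2 GB remain.
Put 14 GB in drive 7; 2 GB remain.
Put 17 GB in drive 9; 15 GB remain.
Final drives: [10,9,11] [25] [31] [19,11] [25] [31] [16,14] [21] [17].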